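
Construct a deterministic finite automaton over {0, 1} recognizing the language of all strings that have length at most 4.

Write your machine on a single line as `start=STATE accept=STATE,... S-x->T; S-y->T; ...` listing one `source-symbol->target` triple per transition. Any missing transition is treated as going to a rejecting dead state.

start=s0; accept=s0,s1,s2,s3,s4; s0-0->s1; s0-1->s1; s1-0->s2; s1-1->s2; s2-0->s3; s2-1->s3; s3-0->s4; s3-1->s4; s4-0->s5; s4-1->s5; s5-0->s5; s5-1->s5

We only need to distinguish lengths 0, 1, …, 4, and '>4'. Chain s0 → s1 → s2 → s3 → s4 → s5 on every symbol, with s5 looping. Accepting states: {s0, s1, s2, s3, s4}.
With 6 states:
        0   1  
>* s0   s1  s1 
 * s1   s2  s2 
 * s2   s3  s3 
 * s3   s4  s4 
 * s4   s5  s5 
   s5   s5  s5 
(> = start, * = accepting)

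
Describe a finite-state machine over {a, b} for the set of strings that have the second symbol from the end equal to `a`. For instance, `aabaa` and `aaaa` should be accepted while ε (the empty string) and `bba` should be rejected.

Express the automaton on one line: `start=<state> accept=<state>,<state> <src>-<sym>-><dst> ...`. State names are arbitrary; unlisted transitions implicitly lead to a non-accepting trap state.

Because acceptance depends on a position counted from the end, the machine has to buffer the most recent 2 symbols. Make each state the string of the last up-to-2 symbols read; on input `x` shift the window left and append `x`. Accept when the buffered window has length 2 and begins with `a`.
With 7 states:
        a   b  
>  S0   S1  S2 
   S1   S3  S4 
   S2   S5  S6 
 * S3   S3  S4 
 * S4   S5  S6 
   S5   S3  S4 
   S6   S5  S6 
(> = start, * = accepting)

start=S0 accept=S3,S4 S0-a->S1 S0-b->S2 S1-a->S3 S1-b->S4 S2-a->S5 S2-b->S6 S3-a->S3 S3-b->S4 S4-a->S5 S4-b->S6 S5-a->S3 S5-b->S4 S6-a->S5 S6-b->S6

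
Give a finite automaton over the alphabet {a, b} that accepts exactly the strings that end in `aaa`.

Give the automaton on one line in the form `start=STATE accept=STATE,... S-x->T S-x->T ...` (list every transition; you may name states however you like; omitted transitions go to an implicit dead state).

Remember how much of `aaa` the current input suffix matches. State q0 means no match yet; q1 means the last symbol is `a`; q2 means the last 2 symbols are `aa`; q3 means the last 3 symbols are `aaa`. Only q3 accepts. On a mismatch, fall back to the longest proper suffix that is still a prefix of `aaa`.
A 4-state machine:
        a   b  
>  q0   q1  q0 
   q1   q2  q0 
   q2   q3  q0 
 * q3   q3  q0 
(> = start, * = accepting)

start=q0 accept=q3 q0-a->q1 q0-b->q0 q1-a->q2 q1-b->q0 q2-a->q3 q2-b->q0 q3-a->q3 q3-b->q0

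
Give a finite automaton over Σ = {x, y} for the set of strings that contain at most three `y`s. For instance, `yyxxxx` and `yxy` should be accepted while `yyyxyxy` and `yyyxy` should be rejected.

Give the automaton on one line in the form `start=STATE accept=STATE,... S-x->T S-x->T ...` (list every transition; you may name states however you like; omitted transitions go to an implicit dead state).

Count `y`s, saturating at 4: states A through D mean 0 through 3 `y`s seen; E means more than 3. Each `y` increments (capped at E); other symbols loop. Accept from {A, B, C, D}.
       x  y 
>* A   A  B 
 * B   B  C 
 * C   C  D 
 * D   D  E 
   E   E  E 
(> = start, * = accepting)

start=A accept=A,B,C,D A-x->A A-y->B B-x->B B-y->C C-x->C C-y->D D-x->D D-y->E E-x->E E-y->E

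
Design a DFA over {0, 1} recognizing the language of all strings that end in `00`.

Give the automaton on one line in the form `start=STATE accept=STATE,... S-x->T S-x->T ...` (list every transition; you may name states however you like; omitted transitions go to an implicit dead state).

start=A accept=C A-0->B A-1->A B-0->C B-1->A C-0->C C-1->A

Let each state record the length of the longest suffix of the input read so far that is also a prefix of `00`. B means the last symbol is `0`; C means the last 2 symbols are `00`. Accept only at C, where the string currently ends in `00`.
With 3 states:
       0  1 
>  A   B  A 
   B   C  A 
 * C   C  A 
(> = start, * = accepting)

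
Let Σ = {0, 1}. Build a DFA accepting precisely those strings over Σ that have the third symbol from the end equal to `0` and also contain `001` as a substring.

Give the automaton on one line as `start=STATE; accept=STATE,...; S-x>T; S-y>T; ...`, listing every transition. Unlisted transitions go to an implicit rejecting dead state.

start=S0; accept=S3,S4,S5,S10; S0-0>S1; S0-1>S0; S1-0>S2; S1-1>S0; S2-0>S2; S2-1>S3; S3-0>S4; S3-1>S5; S4-0>S6; S4-1>S7; S5-0>S8; S5-1>S9; S6-0>S10; S6-1>S3; S7-0>S4; S7-1>S5; S8-0>S6; S8-1>S7; S9-0>S8; S9-1>S9; S10-0>S10; S10-1>S3

Build one automaton per condition and run them in lockstep. The first has 15 states tracking the last 3 symbols read; the second has 4 states tracking whether and how much of `001` has been seen. A product state is a pair (one from each), accepting exactly when both do. After merging equivalent states the machine shrinks.
          0    1  
>  S0     S1   S0 
   S1     S2   S0 
   S2     S2   S3 
 * S3     S4   S5 
 * S4     S6   S7 
 * S5     S8   S9 
   S6    S10   S3 
   S7     S4   S5 
   S8     S6   S7 
   S9     S8   S9 
 * S10   S10   S3 
(> = start, * = accepting)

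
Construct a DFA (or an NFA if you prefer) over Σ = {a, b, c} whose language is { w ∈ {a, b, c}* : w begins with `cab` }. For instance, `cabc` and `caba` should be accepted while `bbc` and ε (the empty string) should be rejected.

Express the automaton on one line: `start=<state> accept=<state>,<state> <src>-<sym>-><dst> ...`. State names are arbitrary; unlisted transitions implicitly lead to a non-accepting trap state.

Check the first 3 symbols one by one: q0 through q2 record how many have matched `cab` so far; any wrong symbol goes to the dead state q4. After all 3 match we enter the accepting sink q3.
        a   b   c  
>  q0   q4  q4  q1 
   q1   q2  q4  q4 
   q2   q4  q3  q4 
 * q3   q3  q3  q3 
   q4   q4  q4  q4 
(> = start, * = accepting)

start=q0 accept=q3 q0-a->q4 q0-b->q4 q0-c->q1 q1-a->q2 q1-b->q4 q1-c->q4 q2-a->q4 q2-b->q3 q2-c->q4 q3-a->q3 q3-b->q3 q3-c->q3 q4-a->q4 q4-b->q4 q4-c->q4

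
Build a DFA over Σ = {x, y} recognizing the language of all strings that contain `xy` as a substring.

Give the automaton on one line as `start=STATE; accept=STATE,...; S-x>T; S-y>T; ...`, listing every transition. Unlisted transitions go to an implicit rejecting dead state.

start=q0; accept=q2; q0-x>q1; q0-y>q0; q1-x>q1; q1-y>q2; q2-x>q2; q2-y>q2

States q0..q1 record the length of the longest prefix of `xy` that matches the current input suffix. Reaching q2 means `xy` has been seen, and we stay there forever. Accept from q2.
3 states suffice.
        x   y  
>  q0   q1  q0 
   q1   q1  q2 
 * q2   q2  q2 
(> = start, * = accepting)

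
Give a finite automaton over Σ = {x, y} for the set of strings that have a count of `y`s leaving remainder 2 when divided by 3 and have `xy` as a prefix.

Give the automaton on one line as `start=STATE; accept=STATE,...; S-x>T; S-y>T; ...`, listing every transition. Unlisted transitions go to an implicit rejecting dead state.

Handle the two conditions separately and then intersect. The first has 3 states tracking the count of `y`s modulo 3; the second has 4 states tracking whether the input so far still matches the prefix `xy`. A product state is a pair (one from each), accepting exactly when both do.
An 8-state machine:
        x   y  
>  q0   q1  q2 
   q1   q3  q4 
   q2   q2  q5 
   q3   q3  q2 
   q4   q4  q6 
   q5   q5  q3 
 * q6   q6  q7 
   q7   q7  q4 
(> = start, * = accepting)

start=q0; accept=q6; q0-x>q1; q0-y>q2; q1-x>q3; q1-y>q4; q2-x>q2; q2-y>q5; q3-x>q3; q3-y>q2; q4-x>q4; q4-y>q6; q5-x>q5; q5-y>q3; q6-x>q6; q6-y>q7; q7-x>q7; q7-y>q4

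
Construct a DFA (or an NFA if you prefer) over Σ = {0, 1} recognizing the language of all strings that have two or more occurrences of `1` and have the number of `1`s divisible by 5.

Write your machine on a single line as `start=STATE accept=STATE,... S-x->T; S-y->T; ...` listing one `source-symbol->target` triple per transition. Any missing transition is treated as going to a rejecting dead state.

Build one automaton per condition and run them in lockstep. The first has 4 states tracking the count of `1`s, saturating at 3; the second has 5 states tracking the count of `1`s modulo 5. A product state is a pair (one from each), accepting exactly when both do. Equivalent product states are then merged.
With 6 states:
        0   1  
>  S0   S0  S1 
   S1   S1  S2 
   S2   S2  S3 
   S3   S3  S4 
   S4   S4  S5 
 * S5   S5  S1 
(> = start, * = accepting)

start=S0; accept=S5; S0-0->S0; S0-1->S1; S1-0->S1; S1-1->S2; S2-0->S2; S2-1->S3; S3-0->S3; S3-1->S4; S4-0->S4; S4-1->S5; S5-0->S5; S5-1->S1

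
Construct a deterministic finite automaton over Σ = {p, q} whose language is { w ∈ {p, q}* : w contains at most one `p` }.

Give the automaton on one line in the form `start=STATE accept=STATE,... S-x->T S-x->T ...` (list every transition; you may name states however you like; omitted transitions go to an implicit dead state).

start=A accept=A,B A-p->B A-q->A B-p->C B-q->B C-p->C C-q->C

Count `p`s, saturating at 2: state A means no `p` yet, B means one `p` seen, C means more than one. Each `p` increments (capped at C); other symbols loop. Accept from {A, B}.
With 3 states:
       p  q 
>* A   B  A 
 * B   C  B 
   C   C  C 
(> = start, * = accepting)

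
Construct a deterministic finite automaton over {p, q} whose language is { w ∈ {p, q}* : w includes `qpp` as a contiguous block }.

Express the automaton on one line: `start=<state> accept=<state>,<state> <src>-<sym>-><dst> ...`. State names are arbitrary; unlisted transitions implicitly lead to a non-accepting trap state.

start=S0 accept=S3 S0-p->S0 S0-q->S1 S1-p->S2 S1-q->S1 S2-p->S3 S2-q->S1 S3-p->S3 S3-q->S3

States S0..S2 record the length of the longest prefix of `qpp` that matches the current input suffix. Reaching S3 means `qpp` has been seen, and we stay there forever. Accept from S3.
A 4-state machine:
        p   q  
>  S0   S0  S1 
   S1   S2  S1 
   S2   S3  S1 
 * S3   S3  S3 
(> = start, * = accepting)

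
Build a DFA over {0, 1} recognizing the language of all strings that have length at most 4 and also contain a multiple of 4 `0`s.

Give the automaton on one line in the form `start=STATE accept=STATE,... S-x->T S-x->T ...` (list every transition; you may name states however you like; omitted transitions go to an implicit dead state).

Handle the two conditions separately and then intersect. The first has 6 states tracking the input length, saturating at 5; the second has 4 states tracking the count of `0`s modulo 4. A product state is a pair (one from each), accepting exactly when both do.
          0    1  
>* q0     q1   q2 
   q1     q3   q4 
 * q2     q4   q5 
   q3     q6   q7 
   q4     q7   q8 
 * q5     q8   q9 
   q6    q10  q11 
   q7    q11  q12 
   q8    q12  q13 
 * q9    q13  q10 
 * q10   q14  q15 
   q11   q15  q16 
   q12   q16  q17 
   q13   q17  q14 
   q14   q17  q14 
   q15   q14  q15 
   q16   q15  q16 
   q17   q16  q17 
(> = start, * = accepting)

start=q0 accept=q0,q2,q5,q9,q10 q0-0->q1 q0-1->q2 q1-0->q3 q1-1->q4 q2-0->q4 q2-1->q5 q3-0->q6 q3-1->q7 q4-0->q7 q4-1->q8 q5-0->q8 q5-1->q9 q6-0->q10 q6-1->q11 q7-0->q11 q7-1->q12 q8-0->q12 q8-1->q13 q9-0->q13 q9-1->q10 q10-0->q14 q10-1->q15 q11-0->q15 q11-1->q16 q12-0->q16 q12-1->q17 q13-0->q17 q13-1->q14 q14-0->q17 q14-1->q14 q15-0->q14 q15-1->q15 q16-0->q15 q16-1->q16 q17-0->q16 q17-1->q17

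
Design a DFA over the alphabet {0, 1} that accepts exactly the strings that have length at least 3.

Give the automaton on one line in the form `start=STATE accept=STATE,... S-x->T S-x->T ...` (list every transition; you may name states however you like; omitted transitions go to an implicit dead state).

start=s0 accept=s3,s4 s0-0->s1 s0-1->s1 s1-0->s2 s1-1->s2 s2-0->s3 s2-1->s3 s3-0->s4 s3-1->s4 s4-0->s4 s4-1->s4

Count input length up to 4: every symbol moves from s0 toward s4, which means 'more than 3' and absorbs. Accept from {s3, s4}.
5 states suffice.
        0   1  
>  s0   s1  s1 
   s1   s2  s2 
   s2   s3  s3 
 * s3   s4  s4 
 * s4   s4  s4 
(> = start, * = accepting)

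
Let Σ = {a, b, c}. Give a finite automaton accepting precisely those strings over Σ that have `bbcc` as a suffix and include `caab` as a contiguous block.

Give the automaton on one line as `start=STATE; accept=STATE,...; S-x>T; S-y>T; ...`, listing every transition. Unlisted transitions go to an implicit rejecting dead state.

start=q0; accept=q8; q0-a>q0; q0-b>q0; q0-c>q1; q1-a>q2; q1-b>q0; q1-c>q1; q2-a>q3; q2-b>q0; q2-c>q1; q3-a>q0; q3-b>q4; q3-c>q1; q4-a>q5; q4-b>q6; q4-c>q5; q5-a>q5; q5-b>q4; q5-c>q5; q6-a>q5; q6-b>q6; q6-c>q7; q7-a>q5; q7-b>q4; q7-c>q8; q8-a>q5; q8-b>q4; q8-c>q5

Build one automaton per condition and run them in lockstep. One (5 states) tracks how much of the suffix `bbcc` has currently been matched; the other (5 states) tracks whether and how much of `caab` has been seen. Each combined state is a pair, one component from each; accept when both components accept. Equivalent product states are then merged.
A 9-state machine:
        a   b   c  
>  q0   q0  q0  q1 
   q1   q2  q0  q1 
   q2   q3  q0  q1 
   q3   q0  q4  q1 
   q4   q5  q6  q5 
   q5   q5  q4  q5 
   q6   q5  q6  q7 
   q7   q5  q4  q8 
 * q8   q5  q4  q5 
(> = start, * = accepting)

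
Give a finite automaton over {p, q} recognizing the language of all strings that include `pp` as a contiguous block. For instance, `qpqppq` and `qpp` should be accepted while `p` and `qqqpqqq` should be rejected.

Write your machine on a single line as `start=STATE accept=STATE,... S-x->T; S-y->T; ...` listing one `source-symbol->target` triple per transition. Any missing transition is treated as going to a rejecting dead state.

start=s0; accept=s2; s0-p->s1; s0-q->s0; s1-p->s2; s1-q->s0; s2-p->s2; s2-q->s2

Track how much of `pp` has been matched so far: state s0 is no progress, s2 is the absorbing accept state reached once `pp` has occurred. Intermediate states record partial matches; on a mismatch, fall back to the longest reusable overlap.
With 3 states:
        p   q  
>  s0   s1  s0 
   s1   s2  s0 
 * s2   s2  s2 
(> = start, * = accepting)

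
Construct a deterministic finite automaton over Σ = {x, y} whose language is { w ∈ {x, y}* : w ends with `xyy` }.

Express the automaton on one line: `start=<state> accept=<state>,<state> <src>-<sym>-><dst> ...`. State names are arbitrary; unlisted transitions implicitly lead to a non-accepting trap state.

start=q0 accept=q3 q0-x->q1 q0-y->q0 q1-x->q1 q1-y->q2 q2-x->q1 q2-y->q3 q3-x->q1 q3-y->q0

Remember how much of `xyy` the current input suffix matches. State q0 means no match yet; q1 means the last symbol is `x`; q2 means the last 2 symbols are `xy`; q3 means the last 3 symbols are `xyy`. Only q3 accepts. On a mismatch, fall back to the longest proper suffix that is still a prefix of `xyy`.
A 4-state machine:
        x   y  
>  q0   q1  q0 
   q1   q1  q2 
   q2   q1  q3 
 * q3   q1  q0 
(> = start, * = accepting)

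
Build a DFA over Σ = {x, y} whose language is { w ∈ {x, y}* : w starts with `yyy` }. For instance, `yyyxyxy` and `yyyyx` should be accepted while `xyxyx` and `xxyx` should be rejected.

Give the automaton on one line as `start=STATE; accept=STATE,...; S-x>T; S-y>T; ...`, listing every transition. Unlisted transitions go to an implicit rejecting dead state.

start=q0; accept=q3; q0-x>q4; q0-y>q1; q1-x>q4; q1-y>q2; q2-x>q4; q2-y>q3; q3-x>q3; q3-y>q3; q4-x>q4; q4-y>q4

Check the first 3 symbols one by one: q0 through q2 record how many have matched `yyy` so far; any wrong symbol goes to the dead state q4. After all 3 match we enter the accepting sink q3.
A 5-state machine:
        x   y  
>  q0   q4  q1 
   q1   q4  q2 
   q2   q4  q3 
 * q3   q3  q3 
   q4   q4  q4 
(> = start, * = accepting)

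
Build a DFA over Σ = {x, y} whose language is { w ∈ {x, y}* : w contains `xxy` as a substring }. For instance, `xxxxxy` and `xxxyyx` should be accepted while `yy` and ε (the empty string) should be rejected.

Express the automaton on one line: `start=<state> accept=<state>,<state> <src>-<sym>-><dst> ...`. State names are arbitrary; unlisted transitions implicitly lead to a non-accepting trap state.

start=S0 accept=S3 S0-x->S1 S0-y->S0 S1-x->S2 S1-y->S0 S2-x->S2 S2-y->S3 S3-x->S3 S3-y->S3

Track how much of `xxy` has been matched so far: state S0 is no progress, S3 is the absorbing accept state reached once `xxy` has occurred. Intermediate states record partial matches; on a mismatch, fall back to the longest reusable overlap.
        x   y  
>  S0   S1  S0 
   S1   S2  S0 
   S2   S2  S3 
 * S3   S3  S3 
(> = start, * = accepting)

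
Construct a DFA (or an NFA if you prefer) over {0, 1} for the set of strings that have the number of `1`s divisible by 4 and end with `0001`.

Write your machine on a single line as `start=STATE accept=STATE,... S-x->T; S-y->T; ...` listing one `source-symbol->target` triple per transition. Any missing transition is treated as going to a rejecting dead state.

start=s0; accept=s19; s0-0->s1; s0-1->s2; s1-0->s3; s1-1->s2; s2-0->s4; s2-1->s5; s3-0->s6; s3-1->s2; s4-0->s7; s4-1->s5; s5-0->s8; s5-1->s9; s6-0->s6; s6-1->s10; s7-0->s11; s7-1->s5; s8-0->s12; s8-1->s9; s9-0->s13; s9-1->s0; s10-0->s4; s10-1->s5; s11-0->s11; s11-1->s14; s12-0->s15; s12-1->s9; s13-0->s16; s13-1->s0; s14-0->s8; s14-1->s9; s15-0->s15; s15-1->s17; s16-0->s18; s16-1->s0; s17-0->s13; s17-1->s0; s18-0->s18; s18-1->s19; s19-0->s1; s19-1->s2

Run two small machines in parallel and take their product. One (4 states) tracks the count of `1`s modulo 4; the other (5 states) tracks how much of the suffix `0001` has currently been matched. Each combined state is a pair, one component from each; accept when both components accept.
With 20 states:
          0    1  
>  s0     s1   s2 
   s1     s3   s2 
   s2     s4   s5 
   s3     s6   s2 
   s4     s7   s5 
   s5     s8   s9 
   s6     s6  s10 
   s7    s11   s5 
   s8    s12   s9 
   s9    s13   s0 
   s10    s4   s5 
   s11   s11  s14 
   s12   s15   s9 
   s13   s16   s0 
   s14    s8   s9 
   s15   s15  s17 
   s16   s18   s0 
   s17   s13   s0 
   s18   s18  s19 
 * s19    s1   s2 
(> = start, * = accepting)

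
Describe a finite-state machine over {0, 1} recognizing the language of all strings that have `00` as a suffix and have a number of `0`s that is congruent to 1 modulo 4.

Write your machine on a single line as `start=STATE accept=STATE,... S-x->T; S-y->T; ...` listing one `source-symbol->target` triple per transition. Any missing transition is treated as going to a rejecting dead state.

start=A; accept=F; A-0->B; A-1->A; B-0->C; B-1->B; C-0->D; C-1->C; D-0->E; D-1->D; E-0->F; E-1->A; F-0->C; F-1->B

Run two small machines in parallel and take their product. One (3 states) tracks how much of the suffix `00` has currently been matched; the other (4 states) tracks the count of `0`s modulo 4. Each combined state is a pair, one component from each; accept when both components accept. After merging equivalent states the machine shrinks.
With 6 states:
       0  1 
>  A   B  A 
   B   C  B 
   C   D  C 
   D   E  D 
   E   F  A 
 * F   C  B 
(> = start, * = accepting)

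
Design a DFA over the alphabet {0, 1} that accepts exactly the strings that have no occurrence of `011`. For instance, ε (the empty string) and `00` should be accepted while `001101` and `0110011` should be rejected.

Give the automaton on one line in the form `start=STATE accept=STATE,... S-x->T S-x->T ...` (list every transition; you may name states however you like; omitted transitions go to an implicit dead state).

Track partial matches of the forbidden pattern `011`. State D is a dead state reached once `011` has occurred; every other state accepts. A means no part of `011` is currently matched.
4 states suffice.
       0  1 
>* A   B  A 
 * B   B  C 
 * C   B  D 
   D   D  D 
(> = start, * = accepting)

start=A accept=A,B,C A-0->B A-1->A B-0->B B-1->C C-0->B C-1->D D-0->D D-1->D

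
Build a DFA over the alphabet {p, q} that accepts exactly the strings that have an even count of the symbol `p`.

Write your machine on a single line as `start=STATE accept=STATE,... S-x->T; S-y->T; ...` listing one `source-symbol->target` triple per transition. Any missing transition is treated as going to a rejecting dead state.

start=A; accept=A; A-p->B; A-q->A; B-p->A; B-q->B

Keep the running count of `p`s modulo 2: each `p` advances along the cycle A → B → A while other symbols loop. Accept at A.
       p  q 
>* A   B  A 
   B   A  B 
(> = start, * = accepting)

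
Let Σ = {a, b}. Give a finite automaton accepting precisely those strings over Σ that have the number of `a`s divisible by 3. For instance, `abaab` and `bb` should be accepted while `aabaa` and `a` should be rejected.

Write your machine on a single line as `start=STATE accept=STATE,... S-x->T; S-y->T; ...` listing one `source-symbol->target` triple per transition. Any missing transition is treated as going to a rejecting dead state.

start=S0; accept=S0; S0-a->S1; S0-b->S0; S1-a->S2; S1-b->S1; S2-a->S0; S2-b->S2

Keep the running count of `a`s modulo 3: each `a` advances along the cycle S0 → S1 → S2 → S0 while other symbols loop. Accept at S0.
With 3 states:
        a   b  
>* S0   S1  S0 
   S1   S2  S1 
   S2   S0  S2 
(> = start, * = accepting)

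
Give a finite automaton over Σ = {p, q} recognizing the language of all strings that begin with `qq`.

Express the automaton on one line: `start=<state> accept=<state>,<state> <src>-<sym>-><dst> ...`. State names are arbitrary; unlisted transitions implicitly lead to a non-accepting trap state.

start=S0 accept=S2 S0-p->S3 S0-q->S1 S1-p->S3 S1-q->S2 S2-p->S2 S2-q->S2 S3-p->S3 S3-q->S3

Walk along `qq` while the input agrees: from S0 take `q` to S1, and so on. Any deviation drops to the rejecting sink S3. Once S2 is reached the prefix is confirmed and every continuation is accepted.
        p   q  
>  S0   S3  S1 
   S1   S3  S2 
 * S2   S2  S2 
   S3   S3  S3 
(> = start, * = accepting)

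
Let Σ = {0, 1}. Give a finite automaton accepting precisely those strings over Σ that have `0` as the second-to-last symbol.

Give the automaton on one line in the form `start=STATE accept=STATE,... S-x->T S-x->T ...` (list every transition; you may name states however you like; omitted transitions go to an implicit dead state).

start=q0 accept=q3,q4 q0-0->q1 q0-1->q2 q1-0->q3 q1-1->q4 q2-0->q5 q2-1->q6 q3-0->q3 q3-1->q4 q4-0->q5 q4-1->q6 q5-0->q3 q5-1->q4 q6-0->q5 q6-1->q6

Because acceptance depends on a position counted from the end, the machine has to buffer the most recent 2 symbols. Make each state the string of the last up-to-2 symbols read; on input `x` shift the window left and append `x`. Accept when the buffered window has length 2 and begins with `0`.
        0   1  
>  q0   q1  q2 
   q1   q3  q4 
   q2   q5  q6 
 * q3   q3  q4 
 * q4   q5  q6 
   q5   q3  q4 
   q6   q5  q6 
(> = start, * = accepting)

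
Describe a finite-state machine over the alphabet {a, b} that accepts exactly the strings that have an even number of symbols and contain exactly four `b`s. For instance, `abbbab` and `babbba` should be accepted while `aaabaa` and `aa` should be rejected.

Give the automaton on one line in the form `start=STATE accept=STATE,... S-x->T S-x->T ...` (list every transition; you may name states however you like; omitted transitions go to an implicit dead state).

start=s0 accept=s8 s0-a->s1 s0-b->s2 s1-a->s0 s1-b->s3 s2-a->s3 s2-b->s4 s3-a->s2 s3-b->s5 s4-a->s5 s4-b->s6 s5-a->s4 s5-b->s7 s6-a->s7 s6-b->s8 s7-a->s6 s7-b->s9 s8-a->s9 s8-b->s10 s9-a->s8 s9-b->s11 s10-a->s11 s10-b->s11 s11-a->s10 s11-b->s10

Run two small machines in parallel and take their product. The first has 2 states tracking the input length modulo 2; the second has 6 states tracking the count of `b`s, saturating at 5. A product state is a pair (one from each), accepting exactly when both do.
12 states suffice.
          a    b  
>  s0     s1   s2 
   s1     s0   s3 
   s2     s3   s4 
   s3     s2   s5 
   s4     s5   s6 
   s5     s4   s7 
   s6     s7   s8 
   s7     s6   s9 
 * s8     s9  s10 
   s9     s8  s11 
   s10   s11  s11 
   s11   s10  s10 
(> = start, * = accepting)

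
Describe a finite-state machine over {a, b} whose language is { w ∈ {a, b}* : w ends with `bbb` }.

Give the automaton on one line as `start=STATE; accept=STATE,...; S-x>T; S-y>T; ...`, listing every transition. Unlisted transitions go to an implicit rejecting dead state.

Let each state record the length of the longest suffix of the input read so far that is also a prefix of `bbb`. s1 means the last symbol is `b`; s2 means the last 2 symbols are `bb`; s3 means the last 3 symbols are `bbb`. Accept only at s3, where the string currently ends in `bbb`.
        a   b  
>  s0   s0  s1 
   s1   s0  s2 
   s2   s0  s3 
 * s3   s0  s3 
(> = start, * = accepting)

start=s0; accept=s3; s0-a>s0; s0-b>s1; s1-a>s0; s1-b>s2; s2-a>s0; s2-b>s3; s3-a>s0; s3-b>s3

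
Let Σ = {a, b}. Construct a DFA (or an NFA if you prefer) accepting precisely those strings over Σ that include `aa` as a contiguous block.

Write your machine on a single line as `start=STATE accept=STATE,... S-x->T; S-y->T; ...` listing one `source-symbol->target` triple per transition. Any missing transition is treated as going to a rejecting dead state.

start=q0; accept=q2; q0-a->q1; q0-b->q0; q1-a->q2; q1-b->q0; q2-a->q2; q2-b->q2

Track how much of `aa` has been matched so far: state q0 is no progress, q2 is the absorbing accept state reached once `aa` has occurred. Intermediate states record partial matches; on a mismatch, fall back to the longest reusable overlap.
A 3-state machine:
        a   b  
>  q0   q1  q0 
   q1   q2  q0 
 * q2   q2  q2 
(> = start, * = accepting)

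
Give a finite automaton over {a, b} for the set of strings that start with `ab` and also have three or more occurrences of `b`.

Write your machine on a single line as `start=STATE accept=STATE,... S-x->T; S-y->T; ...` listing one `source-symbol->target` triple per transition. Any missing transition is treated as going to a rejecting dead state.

Build one automaton per condition and run them in lockstep. The first has 4 states tracking whether the input so far still matches the prefix `ab`; the second has 5 states tracking the count of `b`s, saturating at 4. A product state is a pair (one from each), accepting exactly when both do.
11 states suffice.
          a    b  
>  q0     q1   q2 
   q1     q3   q4 
   q2     q2   q5 
   q3     q3   q2 
   q4     q4   q6 
   q5     q5   q7 
   q6     q6   q8 
   q7     q7   q9 
 * q8     q8  q10 
   q9     q9   q9 
 * q10   q10  q10 
(> = start, * = accepting)

start=q0; accept=q8,q10; q0-a->q1; q0-b->q2; q1-a->q3; q1-b->q4; q2-a->q2; q2-b->q5; q3-a->q3; q3-b->q2; q4-a->q4; q4-b->q6; q5-a->q5; q5-b->q7; q6-a->q6; q6-b->q8; q7-a->q7; q7-b->q9; q8-a->q8; q8-b->q10; q9-a->q9; q9-b->q9; q10-a->q10; q10-b->q10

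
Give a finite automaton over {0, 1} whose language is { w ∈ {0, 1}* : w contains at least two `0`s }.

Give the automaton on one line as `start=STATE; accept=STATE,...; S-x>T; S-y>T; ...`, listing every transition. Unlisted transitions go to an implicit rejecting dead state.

Count `0`s, saturating at 3: states q0 through q2 mean 0 through 2 `0`s seen; q3 means more than 2. Each `0` increments (capped at q3); other symbols loop. Accept from {q2, q3}.
A 4-state machine:
        0   1  
>  q0   q1  q0 
   q1   q2  q1 
 * q2   q3  q2 
 * q3   q3  q3 
(> = start, * = accepting)

start=q0; accept=q2,q3; q0-0>q1; q0-1>q0; q1-0>q2; q1-1>q1; q2-0>q3; q2-1>q2; q3-0>q3; q3-1>q3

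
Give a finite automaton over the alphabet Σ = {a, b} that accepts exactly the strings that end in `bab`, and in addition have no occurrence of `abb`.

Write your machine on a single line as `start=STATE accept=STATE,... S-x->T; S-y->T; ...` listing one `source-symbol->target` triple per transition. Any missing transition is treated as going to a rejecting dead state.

start=q0; accept=q6; q0-a->q1; q0-b->q2; q1-a->q1; q1-b->q3; q2-a->q4; q2-b->q2; q3-a->q4; q3-b->q5; q4-a->q1; q4-b->q6; q5-a->q5; q5-b->q5; q6-a->q4; q6-b->q5

Run two small machines in parallel and take their product. One (4 states) tracks how much of the suffix `bab` has currently been matched; the other (4 states) tracks partial matches of the forbidden pattern `abb`. Each combined state is a pair, one component from each; accept when both components accept. After merging equivalent states the machine shrinks.
        a   b  
>  q0   q1  q2 
   q1   q1  q3 
   q2   q4  q2 
   q3   q4  q5 
   q4   q1  q6 
   q5   q5  q5 
 * q6   q4  q5 
(> = start, * = accepting)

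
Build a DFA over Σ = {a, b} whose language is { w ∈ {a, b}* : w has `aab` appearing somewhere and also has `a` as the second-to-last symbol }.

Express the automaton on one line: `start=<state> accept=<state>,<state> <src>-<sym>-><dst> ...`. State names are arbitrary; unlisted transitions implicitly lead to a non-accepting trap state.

Handle the two conditions separately and then intersect. The first has 4 states tracking whether and how much of `aab` has been seen; the second has 7 states tracking the last 2 symbols read. A product state is a pair (one from each), accepting exactly when both do.
With 11 states:
          a    b  
>  s0     s1   s2 
   s1     s3   s4 
   s2     s5   s6 
   s3     s3   s7 
   s4     s5   s6 
   s5     s3   s4 
   s6     s5   s6 
 * s7     s8   s9 
   s8    s10   s7 
   s9     s8   s9 
 * s10   s10   s7 
(> = start, * = accepting)

start=s0 accept=s7,s10 s0-a->s1 s0-b->s2 s1-a->s3 s1-b->s4 s2-a->s5 s2-b->s6 s3-a->s3 s3-b->s7 s4-a->s5 s4-b->s6 s5-a->s3 s5-b->s4 s6-a->s5 s6-b->s6 s7-a->s8 s7-b->s9 s8-a->s10 s8-b->s7 s9-a->s8 s9-b->s9 s10-a->s10 s10-b->s7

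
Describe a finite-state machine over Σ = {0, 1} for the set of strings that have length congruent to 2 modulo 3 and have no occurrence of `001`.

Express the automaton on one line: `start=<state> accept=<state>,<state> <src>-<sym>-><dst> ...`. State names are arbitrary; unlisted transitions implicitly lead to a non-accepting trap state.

Handle the two conditions separately and then intersect. One (3 states) tracks the input length modulo 3; the other (4 states) tracks partial matches of the forbidden pattern `001`. Each combined state is a pair, one component from each; accept when both components accept. Minimizing collapses redundant product states.
With 10 states:
        0   1  
>  q0   q1  q2 
   q1   q3  q4 
   q2   q5  q4 
 * q3   q6  q7 
 * q4   q8  q0 
 * q5   q6  q0 
   q6   q9  q7 
   q7   q7  q7 
   q8   q9  q2 
   q9   q3  q7 
(> = start, * = accepting)

start=q0 accept=q3,q4,q5 q0-0->q1 q0-1->q2 q1-0->q3 q1-1->q4 q2-0->q5 q2-1->q4 q3-0->q6 q3-1->q7 q4-0->q8 q4-1->q0 q5-0->q6 q5-1->q0 q6-0->q9 q6-1->q7 q7-0->q7 q7-1->q7 q8-0->q9 q8-1->q2 q9-0->q3 q9-1->q7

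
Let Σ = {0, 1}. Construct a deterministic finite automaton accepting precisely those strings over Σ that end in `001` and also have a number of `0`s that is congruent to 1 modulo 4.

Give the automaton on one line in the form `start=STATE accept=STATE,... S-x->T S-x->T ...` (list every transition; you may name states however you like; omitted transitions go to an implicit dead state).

Build one automaton per condition and run them in lockstep. The first has 4 states tracking how much of the suffix `001` has currently been matched; the second has 4 states tracking the count of `0`s modulo 4. A product state is a pair (one from each), accepting exactly when both do. Equivalent product states are then merged.
7 states suffice.
       0  1 
>  A   B  A 
   B   C  B 
   C   D  C 
   D   E  D 
   E   F  A 
   F   C  G 
 * G   C  B 
(> = start, * = accepting)

start=A accept=G A-0->B A-1->A B-0->C B-1->B C-0->D C-1->C D-0->E D-1->D E-0->F E-1->A F-0->C F-1->G G-0->C G-1->B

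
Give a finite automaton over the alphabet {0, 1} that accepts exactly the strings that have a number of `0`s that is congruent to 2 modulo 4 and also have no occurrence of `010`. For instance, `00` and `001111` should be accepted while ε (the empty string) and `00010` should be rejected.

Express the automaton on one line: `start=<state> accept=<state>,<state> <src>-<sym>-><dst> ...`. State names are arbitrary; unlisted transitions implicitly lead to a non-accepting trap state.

start=S0 accept=S2,S5,S11 S0-0->S1 S0-1->S0 S1-0->S2 S1-1->S3 S2-0->S4 S2-1->S5 S3-0->S6 S3-1->S7 S4-0->S8 S4-1->S9 S5-0->S10 S5-1->S11 S6-0->S10 S6-1->S6 S7-0->S2 S7-1->S7 S8-0->S1 S8-1->S12 S9-0->S13 S9-1->S14 S10-0->S13 S10-1->S10 S11-0->S4 S11-1->S11 S12-0->S15 S12-1->S0 S13-0->S15 S13-1->S13 S14-0->S8 S14-1->S14 S15-0->S6 S15-1->S15

Handle the two conditions separately and then intersect. The first has 4 states tracking the count of `0`s modulo 4; the second has 4 states tracking partial matches of the forbidden pattern `010`. A product state is a pair (one from each), accepting exactly when both do.
A 16-state machine:
          0    1  
>  S0     S1   S0 
   S1     S2   S3 
 * S2     S4   S5 
   S3     S6   S7 
   S4     S8   S9 
 * S5    S10  S11 
   S6    S10   S6 
   S7     S2   S7 
   S8     S1  S12 
   S9    S13  S14 
   S10   S13  S10 
 * S11    S4  S11 
   S12   S15   S0 
   S13   S15  S13 
   S14    S8  S14 
   S15    S6  S15 
(> = start, * = accepting)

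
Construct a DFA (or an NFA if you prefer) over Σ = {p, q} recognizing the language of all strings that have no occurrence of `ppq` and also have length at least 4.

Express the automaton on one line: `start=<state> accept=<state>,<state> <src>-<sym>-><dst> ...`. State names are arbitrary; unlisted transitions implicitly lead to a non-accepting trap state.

start=S0 accept=S10,S11,S12 S0-p->S1 S0-q->S2 S1-p->S3 S1-q->S4 S2-p->S5 S2-q->S4 S3-p->S6 S3-q->S7 S4-p->S8 S4-q->S9 S5-p->S6 S5-q->S9 S6-p->S10 S6-q->S7 S7-p->S7 S7-q->S7 S8-p->S10 S8-q->S11 S9-p->S12 S9-q->S11 S10-p->S10 S10-q->S7 S11-p->S12 S11-q->S11 S12-p->S10 S12-q->S11

Build one automaton per condition and run them in lockstep. The first has 4 states tracking partial matches of the forbidden pattern `ppq`; the second has 6 states tracking the input length, saturating at 5. A product state is a pair (one from each), accepting exactly when both do. Minimizing collapses redundant product states.
          p    q  
>  S0     S1   S2 
   S1     S3   S4 
   S2     S5   S4 
   S3     S6   S7 
   S4     S8   S9 
   S5     S6   S9 
   S6    S10   S7 
   S7     S7   S7 
   S8    S10  S11 
   S9    S12  S11 
 * S10   S10   S7 
 * S11   S12  S11 
 * S12   S10  S11 
(> = start, * = accepting)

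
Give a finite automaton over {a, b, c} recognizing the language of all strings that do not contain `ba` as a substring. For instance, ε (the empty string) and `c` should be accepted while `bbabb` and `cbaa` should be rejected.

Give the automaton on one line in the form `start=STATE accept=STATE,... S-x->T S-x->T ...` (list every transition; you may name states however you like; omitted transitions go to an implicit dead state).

start=s0 accept=s0,s1 s0-a->s0 s0-b->s1 s0-c->s0 s1-a->s2 s1-b->s1 s1-c->s0 s2-a->s2 s2-b->s2 s2-c->s2

This is the complement of 'contains `ba`'. Use the same substring-matching states — s0 through s2 holding how much of `ba` has just been matched — but flip the accepting set: everything except the trap s2 accepts.
With 3 states:
        a   b   c  
>* s0   s0  s1  s0 
 * s1   s2  s1  s0 
   s2   s2  s2  s2 
(> = start, * = accepting)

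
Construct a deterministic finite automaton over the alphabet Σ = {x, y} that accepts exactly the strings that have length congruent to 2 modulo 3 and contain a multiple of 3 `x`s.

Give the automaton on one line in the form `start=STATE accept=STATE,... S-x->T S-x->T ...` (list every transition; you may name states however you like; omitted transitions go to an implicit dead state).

start=s0 accept=s5 s0-x->s1 s0-y->s2 s1-x->s3 s1-y->s4 s2-x->s4 s2-y->s5 s3-x->s0 s3-y->s6 s4-x->s6 s4-y->s7 s5-x->s7 s5-y->s0 s6-x->s2 s6-y->s8 s7-x->s8 s7-y->s1 s8-x->s5 s8-y->s3

Handle the two conditions separately and then intersect. The first has 3 states tracking the input length modulo 3; the second has 3 states tracking the count of `x`s modulo 3. A product state is a pair (one from each), accepting exactly when both do.
9 states suffice.
        x   y  
>  s0   s1  s2 
   s1   s3  s4 
   s2   s4  s5 
   s3   s0  s6 
   s4   s6  s7 
 * s5   s7  s0 
   s6   s2  s8 
   s7   s8  s1 
   s8   s5  s3 
(> = start, * = accepting)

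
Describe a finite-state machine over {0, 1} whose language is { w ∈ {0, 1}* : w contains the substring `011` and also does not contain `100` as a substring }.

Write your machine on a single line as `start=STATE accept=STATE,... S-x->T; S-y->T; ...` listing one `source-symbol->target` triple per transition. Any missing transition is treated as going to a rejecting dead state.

start=S0; accept=S5,S7; S0-0->S1; S0-1->S2; S1-0->S1; S1-1->S3; S2-0->S4; S2-1->S2; S3-0->S4; S3-1->S5; S4-0->S6; S4-1->S3; S5-0->S7; S5-1->S5; S6-0->S6; S6-1->S8; S7-0->S9; S7-1->S5; S8-0->S6; S8-1->S9; S9-0->S9; S9-1->S9

Build one automaton per condition and run them in lockstep. The first has 4 states tracking whether and how much of `011` has been seen; the second has 4 states tracking partial matches of the forbidden pattern `100`. A product state is a pair (one from each), accepting exactly when both do.
A 10-state machine:
        0   1  
>  S0   S1  S2 
   S1   S1  S3 
   S2   S4  S2 
   S3   S4  S5 
   S4   S6  S3 
 * S5   S7  S5 
   S6   S6  S8 
 * S7   S9  S5 
   S8   S6  S9 
   S9   S9  S9 
(> = start, * = accepting)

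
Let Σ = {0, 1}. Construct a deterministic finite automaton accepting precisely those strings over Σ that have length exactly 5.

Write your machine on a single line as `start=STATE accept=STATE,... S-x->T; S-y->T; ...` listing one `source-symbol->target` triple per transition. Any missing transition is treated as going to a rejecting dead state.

start=s0; accept=s5; s0-0->s1; s0-1->s1; s1-0->s2; s1-1->s2; s2-0->s3; s2-1->s3; s3-0->s4; s3-1->s4; s4-0->s5; s4-1->s5; s5-0->s6; s5-1->s6; s6-0->s6; s6-1->s6

We only need to distinguish lengths 0, 1, …, 5, and '>5'. Chain s0 → s1 → s2 → s3 → s4 → s5 → s6 on every symbol, with s6 looping. Accepting states: {s5}.
With 7 states:
        0   1  
>  s0   s1  s1 
   s1   s2  s2 
   s2   s3  s3 
   s3   s4  s4 
   s4   s5  s5 
 * s5   s6  s6 
   s6   s6  s6 
(> = start, * = accepting)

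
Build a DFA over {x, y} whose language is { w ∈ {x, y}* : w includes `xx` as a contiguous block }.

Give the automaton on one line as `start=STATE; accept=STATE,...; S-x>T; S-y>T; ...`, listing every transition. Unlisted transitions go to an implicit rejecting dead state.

start=S0; accept=S2; S0-x>S1; S0-y>S0; S1-x>S2; S1-y>S0; S2-x>S2; S2-y>S2

Track how much of `xx` has been matched so far: state S0 is no progress, S2 is the absorbing accept state reached once `xx` has occurred. Intermediate states record partial matches; on a mismatch, fall back to the longest reusable overlap.
With 3 states:
        x   y  
>  S0   S1  S0 
   S1   S2  S0 
 * S2   S2  S2 
(> = start, * = accepting)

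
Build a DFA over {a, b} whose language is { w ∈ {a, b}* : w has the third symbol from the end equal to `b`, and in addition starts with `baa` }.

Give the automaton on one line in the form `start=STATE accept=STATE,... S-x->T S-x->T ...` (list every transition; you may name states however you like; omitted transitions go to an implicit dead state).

Handle the two conditions separately and then intersect. One (15 states) tracks the last 3 symbols read; the other (5 states) tracks whether the input so far still matches the prefix `baa`. Each combined state is a pair, one component from each; accept when both components accept. Equivalent product states are then merged.
12 states suffice.
          a    b  
>  s0     s1   s2 
   s1     s1   s1 
   s2     s3   s1 
   s3     s4   s1 
 * s4     s5   s6 
   s5     s5   s6 
   s6     s7   s8 
   s7     s4   s9 
   s8    s10  s11 
 * s9     s7   s8 
 * s10    s4   s9 
 * s11   s10  s11 
(> = start, * = accepting)

start=s0 accept=s4,s9,s10,s11 s0-a->s1 s0-b->s2 s1-a->s1 s1-b->s1 s2-a->s3 s2-b->s1 s3-a->s4 s3-b->s1 s4-a->s5 s4-b->s6 s5-a->s5 s5-b->s6 s6-a->s7 s6-b->s8 s7-a->s4 s7-b->s9 s8-a->s10 s8-b->s11 s9-a->s7 s9-b->s8 s10-a->s4 s10-b->s9 s11-a->s10 s11-b->s11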